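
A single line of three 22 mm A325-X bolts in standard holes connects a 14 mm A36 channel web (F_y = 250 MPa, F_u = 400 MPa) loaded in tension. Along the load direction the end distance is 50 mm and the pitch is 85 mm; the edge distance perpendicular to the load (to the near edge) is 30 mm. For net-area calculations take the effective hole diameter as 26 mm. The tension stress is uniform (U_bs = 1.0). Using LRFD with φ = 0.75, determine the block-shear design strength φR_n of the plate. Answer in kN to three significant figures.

418 kN

Shear plane L_v = 50 + 2·85 = 220 mm; A_gv = 220 × 14 = 3080 mm².
A_nv = (220 − 2.5·26) × 14 = 2170 mm².
A_nt = (30 − 0.5·26) × 14 = 238 mm².
0.6 F_u A_nv = 520.8 kN; 0.6 F_y A_gv = 462 kN → shear yielding governs the shear term.
R_n = 462 + 1.0 × 400 × 238 / 1000 = 557.2 kN.
Design strength φR_n = 0.75 × 557.2 = 418 kN.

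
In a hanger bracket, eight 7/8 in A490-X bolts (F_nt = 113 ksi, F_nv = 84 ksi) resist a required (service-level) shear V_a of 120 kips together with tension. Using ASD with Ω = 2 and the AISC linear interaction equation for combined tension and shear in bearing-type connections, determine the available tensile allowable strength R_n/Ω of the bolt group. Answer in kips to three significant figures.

A_b = π·0.875²/4 = 0.6013 in²; f_rv = 120 / (8 × 0.6013) = 24.95 ksi.
F'_nt = 1.3 F_nt − (Ω F_nt / F_nv) f_rv = 1.3·113 − (2·113/84)·24.95 = 79.79 ksi, capped at F_nt → F'_nt = 79.79 ksi.
R_n = F'_nt · A_b · n = 79.79 × 0.6013 × 8 = 383.8 kips.
Allowable strength R_n/Ω = 383.8 / 2 = 192 kips.

192 kips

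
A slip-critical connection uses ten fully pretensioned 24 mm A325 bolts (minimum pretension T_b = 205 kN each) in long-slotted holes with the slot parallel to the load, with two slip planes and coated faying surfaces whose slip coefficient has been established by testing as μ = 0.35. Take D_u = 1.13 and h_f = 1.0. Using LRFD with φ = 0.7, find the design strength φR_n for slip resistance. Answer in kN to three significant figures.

1140 kN

R_n = μ · D_u · h_f · T_b · n_s · n_b = 0.35 × 1.13 × 1.0 × 205 × 2 × 10 = 1622 kN.
Design strength φR_n = 0.7 × 1622 = 1140 kN.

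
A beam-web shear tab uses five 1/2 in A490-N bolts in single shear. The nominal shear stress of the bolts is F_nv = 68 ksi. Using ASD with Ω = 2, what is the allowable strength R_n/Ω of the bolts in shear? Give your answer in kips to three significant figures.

33.4 kips

A_b = π × 0.5² / 4 = 0.1963 in².
R_n = F_nv · A_b · n · n_s = 68 × 0.1963 × 5 × 1 = 66.76 kips.
Allowable strength R_n/Ω = 66.76 / 2 = 33.4 kips.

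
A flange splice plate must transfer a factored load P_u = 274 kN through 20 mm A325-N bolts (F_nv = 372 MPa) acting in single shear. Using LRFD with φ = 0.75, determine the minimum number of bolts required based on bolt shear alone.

A_b = π·20²/4 = 314.2 mm².
Per-bolt design strength φR_n = 0.75 × 372 × 314.2 × 1 / 1000 = 87.65 kN.
n ≥ 274 / 87.65 = 3.126 → use 4 bolts.

4 bolts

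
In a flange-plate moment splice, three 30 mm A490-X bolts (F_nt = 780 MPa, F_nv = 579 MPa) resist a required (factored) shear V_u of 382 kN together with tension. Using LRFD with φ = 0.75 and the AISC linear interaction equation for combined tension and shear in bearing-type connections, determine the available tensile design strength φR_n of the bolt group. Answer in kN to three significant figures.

A_b = π·30²/4 = 706.9 mm²; f_rv = 382 × 1000 / (3 × 706.9) = 180.1 MPa.
F'_nt = 1.3 F_nt − (F_nt / φF_nv) f_rv = 1.3·780 − (780/(0.75·579))·180.1 = 690.4 MPa, capped at F_nt → F'_nt = 690.4 MPa.
R_n = F'_nt · A_b · n = 690.4 × 706.9 × 3 / 1000 = 1464 kN.
Design strength φR_n = 0.75 × 1464 = 1100 kN.

1100 kN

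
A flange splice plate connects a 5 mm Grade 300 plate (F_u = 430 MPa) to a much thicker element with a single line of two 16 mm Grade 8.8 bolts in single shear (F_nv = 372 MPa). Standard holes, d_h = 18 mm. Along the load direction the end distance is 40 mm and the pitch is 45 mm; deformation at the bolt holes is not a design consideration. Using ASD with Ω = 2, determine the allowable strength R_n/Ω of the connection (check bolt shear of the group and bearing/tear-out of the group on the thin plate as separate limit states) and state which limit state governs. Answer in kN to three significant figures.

74.8 kN (bolt shear governs)

Bolt shear: A_b = π·16²/4 = 201.1 mm²; R_n = 372 × 201.1 × 2 × 1 / 1000 = 149.6 kN → 149.6 / 2 = 74.8 kN.
Bearing (1.5 l_c t F_u ≤ 3.0 d t F_u): upper limit = 3.0·16·5·430 / 1000 = 103.2 kN.
  Edge l_c = 40 − 18/2 = 31 → r_n = 99.98 kN; interior l_c = 45 − 18 = 27 → r_n = 87.08 kN.
  R_n,bearing = 1·99.98 + 1·87.08 = 187.1 kN → 187.1 / 2 = 93.5 kN.
Bolt shear governs: 74.8 kN.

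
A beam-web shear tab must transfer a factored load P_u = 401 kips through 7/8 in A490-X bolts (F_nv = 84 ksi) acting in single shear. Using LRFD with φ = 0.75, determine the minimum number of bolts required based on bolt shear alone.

A_b = π·0.875²/4 = 0.6013 in².
Per-bolt design strength φR_n = 0.75 × 84 × 0.6013 × 1 = 37.88 kips.
n ≥ 401 / 37.88 = 10.59 → use 11 bolts.

11 bolts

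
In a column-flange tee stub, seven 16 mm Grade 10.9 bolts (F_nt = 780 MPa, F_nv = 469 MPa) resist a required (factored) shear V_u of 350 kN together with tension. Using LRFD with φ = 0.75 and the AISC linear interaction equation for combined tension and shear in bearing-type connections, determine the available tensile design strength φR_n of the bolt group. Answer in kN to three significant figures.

488 kN

A_b = π·16²/4 = 201.1 mm²; f_rv = 350 × 1000 / (7 × 201.1) = 248.7 MPa.
F'_nt = 1.3 F_nt − (F_nt / φF_nv) f_rv = 1.3·780 − (780/(0.75·469))·248.7 = 462.6 MPa, capped at F_nt → F'_nt = 462.6 MPa.
R_n = F'_nt · A_b · n = 462.6 × 201.1 × 7 / 1000 = 651 kN.
Design strength φR_n = 0.75 × 651 = 488 kN.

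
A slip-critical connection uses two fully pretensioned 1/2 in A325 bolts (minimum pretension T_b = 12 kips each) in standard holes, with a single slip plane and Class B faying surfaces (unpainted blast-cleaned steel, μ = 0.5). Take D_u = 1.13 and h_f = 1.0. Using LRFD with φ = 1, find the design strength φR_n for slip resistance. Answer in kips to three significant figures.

13.6 kips

R_n = μ · D_u · h_f · T_b · n_s · n_b = 0.5 × 1.13 × 1.0 × 12 × 1 × 2 = 13.56 kips.
Design strength φR_n = 1 × 13.56 = 13.6 kips.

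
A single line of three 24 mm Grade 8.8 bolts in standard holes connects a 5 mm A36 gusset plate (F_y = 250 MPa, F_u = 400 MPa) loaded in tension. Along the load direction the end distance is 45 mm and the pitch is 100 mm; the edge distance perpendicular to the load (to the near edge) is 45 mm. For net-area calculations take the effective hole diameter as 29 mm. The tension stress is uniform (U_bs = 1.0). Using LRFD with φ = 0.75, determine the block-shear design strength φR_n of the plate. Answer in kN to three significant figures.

Shear plane L_v = 45 + 2·100 = 245 mm; A_gv = 245 × 5 = 1225 mm².
A_nv = (245 − 2.5·29) × 5 = 862.5 mm².
A_nt = (45 − 0.5·29) × 5 = 152.5 mm².
0.6 F_u A_nv = 207 kN; 0.6 F_y A_gv = 183.8 kN → shear yielding governs the shear term.
R_n = 183.8 + 1.0 × 400 × 152.5 / 1000 = 244.8 kN.
Design strength φR_n = 0.75 × 244.8 = 184 kN.

184 kN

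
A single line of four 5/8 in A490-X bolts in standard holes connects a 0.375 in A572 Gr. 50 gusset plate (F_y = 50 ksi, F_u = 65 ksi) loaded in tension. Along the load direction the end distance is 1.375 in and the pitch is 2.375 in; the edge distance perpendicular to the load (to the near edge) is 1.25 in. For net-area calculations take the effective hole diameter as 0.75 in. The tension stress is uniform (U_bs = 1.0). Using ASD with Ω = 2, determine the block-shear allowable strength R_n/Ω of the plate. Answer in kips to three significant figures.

53.6 kips

Shear plane L_v = 1.375 + 3·2.375 = 8.5 in; A_gv = 8.5 × 0.375 = 3.188 in².
A_nv = (8.5 − 3.5·0.75) × 0.375 = 2.203 in².
A_nt = (1.25 − 0.5·0.75) × 0.375 = 0.3281 in².
0.6 F_u A_nv = 85.92 kips; 0.6 F_y A_gv = 95.62 kips → shear rupture governs the shear term.
R_n = 85.92 + 1.0 × 65 × 0.3281 = 107.2 kips.
Allowable strength R_n/Ω = 107.2 / 2 = 53.6 kips.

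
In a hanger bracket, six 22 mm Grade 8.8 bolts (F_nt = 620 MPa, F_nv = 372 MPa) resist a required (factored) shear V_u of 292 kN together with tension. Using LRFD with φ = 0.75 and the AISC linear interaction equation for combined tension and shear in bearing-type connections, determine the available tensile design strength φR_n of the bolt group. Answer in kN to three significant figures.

892 kN

A_b = π·22²/4 = 380.1 mm²; f_rv = 292 × 1000 / (6 × 380.1) = 128 MPa.
F'_nt = 1.3 F_nt − (F_nt / φF_nv) f_rv = 1.3·620 − (620/(0.75·372))·128 = 521.5 MPa, capped at F_nt → F'_nt = 521.5 MPa.
R_n = F'_nt · A_b · n = 521.5 × 380.1 × 6 / 1000 = 1189 kN.
Design strength φR_n = 0.75 × 1189 = 892 kN.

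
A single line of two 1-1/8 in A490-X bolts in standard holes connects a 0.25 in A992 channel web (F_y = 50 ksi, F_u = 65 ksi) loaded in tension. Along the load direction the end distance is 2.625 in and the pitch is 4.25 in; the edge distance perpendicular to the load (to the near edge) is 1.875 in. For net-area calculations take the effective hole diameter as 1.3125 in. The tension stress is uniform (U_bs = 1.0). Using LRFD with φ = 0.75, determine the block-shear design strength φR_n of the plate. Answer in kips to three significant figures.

50.7 kips

Shear plane L_v = 2.625 + 1·4.25 = 6.875 in; A_gv = 6.875 × 0.25 = 1.719 in².
A_nv = (6.875 − 1.5·1.3125) × 0.25 = 1.227 in².
A_nt = (1.875 − 0.5·1.3125) × 0.25 = 0.3047 in².
0.6 F_u A_nv = 47.84 kips; 0.6 F_y A_gv = 51.56 kips → shear rupture governs the shear term.
R_n = 47.84 + 1.0 × 65 × 0.3047 = 67.64 kips.
Design strength φR_n = 0.75 × 67.64 = 50.7 kips.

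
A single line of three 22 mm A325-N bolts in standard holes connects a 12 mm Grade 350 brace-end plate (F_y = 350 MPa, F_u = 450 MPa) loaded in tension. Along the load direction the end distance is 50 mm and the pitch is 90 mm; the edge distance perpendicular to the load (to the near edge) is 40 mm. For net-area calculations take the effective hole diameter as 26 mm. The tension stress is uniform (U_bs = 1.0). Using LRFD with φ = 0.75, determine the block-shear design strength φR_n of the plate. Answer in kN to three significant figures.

Shear plane L_v = 50 + 2·90 = 230 mm; A_gv = 230 × 12 = 2760 mm².
A_nv = (230 − 2.5·26) × 12 = 1980 mm².
A_nt = (40 − 0.5·26) × 12 = 324 mm².
0.6 F_u A_nv = 534.6 kN; 0.6 F_y A_gv = 579.6 kN → shear rupture governs the shear term.
R_n = 534.6 + 1.0 × 450 × 324 / 1000 = 680.4 kN.
Design strength φR_n = 0.75 × 680.4 = 510 kN.

510 kN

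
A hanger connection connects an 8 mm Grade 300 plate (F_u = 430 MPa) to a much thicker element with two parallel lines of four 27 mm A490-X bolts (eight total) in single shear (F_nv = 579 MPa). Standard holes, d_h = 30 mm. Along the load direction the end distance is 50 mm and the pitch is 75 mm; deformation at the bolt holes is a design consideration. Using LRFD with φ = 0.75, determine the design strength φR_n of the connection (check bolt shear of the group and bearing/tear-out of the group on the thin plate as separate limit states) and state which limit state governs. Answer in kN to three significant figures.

Bolt shear: A_b = π·27²/4 = 572.6 mm²; R_n = 579 × 572.6 × 8 × 1 / 1000 = 2652 kN → 0.75 × 2652 = 1990 kN.
Bearing (1.2 l_c t F_u ≤ 2.4 d t F_u): upper limit = 2.4·27·8·430 / 1000 = 222.9 kN.
  Edge l_c = 50 − 30/2 = 35 → r_n = 144.5 kN; interior l_c = 75 − 30 = 45 → r_n = 185.8 kN.
  R_n,bearing = 2·144.5 + 6·185.8 = 1404 kN → 0.75 × 1404 = 1050 kN.
Bearing governs: 1050 kN.

1050 kN (bearing governs)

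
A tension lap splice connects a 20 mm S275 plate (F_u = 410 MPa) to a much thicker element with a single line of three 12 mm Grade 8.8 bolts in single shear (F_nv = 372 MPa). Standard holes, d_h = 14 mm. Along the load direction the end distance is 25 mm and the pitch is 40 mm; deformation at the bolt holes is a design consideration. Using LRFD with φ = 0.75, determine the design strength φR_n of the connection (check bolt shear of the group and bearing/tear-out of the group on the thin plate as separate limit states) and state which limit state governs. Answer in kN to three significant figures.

94.7 kN (bolt shear governs)

Bolt shear: A_b = π·12²/4 = 113.1 mm²; R_n = 372 × 113.1 × 3 × 1 / 1000 = 126.2 kN → 0.75 × 126.2 = 94.7 kN.
Bearing (1.2 l_c t F_u ≤ 2.4 d t F_u): upper limit = 2.4·12·20·410 / 1000 = 236.2 kN.
  Edge l_c = 25 − 14/2 = 18 → r_n = 177.1 kN; interior l_c = 40 − 14 = 26 → r_n = 236.2 kN.
  R_n,bearing = 1·177.1 + 2·236.2 = 649.4 kN → 0.75 × 649.4 = 487 kN.
Bolt shear governs: 94.7 kN.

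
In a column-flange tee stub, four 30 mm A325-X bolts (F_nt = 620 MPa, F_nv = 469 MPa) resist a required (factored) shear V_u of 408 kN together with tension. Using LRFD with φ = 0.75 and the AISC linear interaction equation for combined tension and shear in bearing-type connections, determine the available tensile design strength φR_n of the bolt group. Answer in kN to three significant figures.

A_b = π·30²/4 = 706.9 mm²; f_rv = 408 × 1000 / (4 × 706.9) = 144.3 MPa.
F'_nt = 1.3 F_nt − (F_nt / φF_nv) f_rv = 1.3·620 − (620/(0.75·469))·144.3 = 551.7 MPa, capped at F_nt → F'_nt = 551.7 MPa.
R_n = F'_nt · A_b · n = 551.7 × 706.9 × 4 / 1000 = 1560 kN.
Design strength φR_n = 0.75 × 1560 = 1170 kN.

1170 kN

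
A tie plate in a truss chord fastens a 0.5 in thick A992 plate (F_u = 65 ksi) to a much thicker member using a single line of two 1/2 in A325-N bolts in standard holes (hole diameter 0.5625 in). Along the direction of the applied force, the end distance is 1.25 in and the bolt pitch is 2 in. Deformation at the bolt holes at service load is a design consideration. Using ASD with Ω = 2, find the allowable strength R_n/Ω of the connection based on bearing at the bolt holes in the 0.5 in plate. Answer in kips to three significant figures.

38.4 kips

Per bolt r_n = 1.2 l_c t F_u ≤ 2.4 d t F_u; upper limit = 2.4 × 0.5 × 0.5 × 65 = 39 kips.
Edge bolt: l_c = 1.25 − 0.5625/2 = 0.9688 in → 1.2 × 0.9688 × 0.5 × 65 = 37.78 → r_n = 37.78 kips.
Interior bolts: l_c = 2 − 0.5625 = 1.438 in → 1.2 × 1.438 × 0.5 × 65 = 56.06 → r_n = 39 kips.
R_n = 1 × 37.78 + 1 × 39 = 76.78 kips.
Allowable strength R_n/Ω = 76.78 / 2 = 38.4 kips.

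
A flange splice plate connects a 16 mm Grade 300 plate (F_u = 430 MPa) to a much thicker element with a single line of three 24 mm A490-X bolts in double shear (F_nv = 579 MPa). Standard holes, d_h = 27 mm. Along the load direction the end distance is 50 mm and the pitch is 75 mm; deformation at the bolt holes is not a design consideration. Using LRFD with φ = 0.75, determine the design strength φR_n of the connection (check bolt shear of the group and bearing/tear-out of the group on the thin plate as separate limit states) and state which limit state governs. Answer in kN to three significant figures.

1030 kN (bearing governs)

Bolt shear: A_b = π·24²/4 = 452.4 mm²; R_n = 579 × 452.4 × 3 × 2 / 1000 = 1572 kN → 0.75 × 1572 = 1180 kN.
Bearing (1.5 l_c t F_u ≤ 3.0 d t F_u): upper limit = 3.0·24·16·430 / 1000 = 495.4 kN.
  Edge l_c = 50 − 27/2 = 36.5 → r_n = 376.7 kN; interior l_c = 75 − 27 = 48 → r_n = 495.4 kN.
  R_n,bearing = 1·376.7 + 2·495.4 = 1367 kN → 0.75 × 1367 = 1030 kN.
Bearing governs: 1030 kN.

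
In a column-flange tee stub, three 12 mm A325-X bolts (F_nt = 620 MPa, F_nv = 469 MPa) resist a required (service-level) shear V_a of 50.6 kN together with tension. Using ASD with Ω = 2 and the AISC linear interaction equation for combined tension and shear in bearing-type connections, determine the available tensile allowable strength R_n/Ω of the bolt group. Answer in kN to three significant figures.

A_b = π·12²/4 = 113.1 mm²; f_rv = 50.6 × 1000 / (3 × 113.1) = 149.1 MPa.
F'_nt = 1.3 F_nt − (Ω F_nt / F_nv) f_rv = 1.3·620 − (2·620/469)·149.1 = 411.7 MPa, capped at F_nt → F'_nt = 411.7 MPa.
R_n = F'_nt · A_b · n = 411.7 × 113.1 × 3 / 1000 = 139.7 kN.
Allowable strength R_n/Ω = 139.7 / 2 = 69.8 kN.

69.8 kN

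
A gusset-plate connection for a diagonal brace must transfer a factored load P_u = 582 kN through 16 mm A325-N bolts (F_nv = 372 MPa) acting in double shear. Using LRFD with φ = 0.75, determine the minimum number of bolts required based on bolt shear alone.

A_b = π·16²/4 = 201.1 mm².
Per-bolt design strength φR_n = 0.75 × 372 × 201.1 × 2 / 1000 = 112.2 kN.
n ≥ 582 / 112.2 = 5.188 → use 6 bolts.

6 bolts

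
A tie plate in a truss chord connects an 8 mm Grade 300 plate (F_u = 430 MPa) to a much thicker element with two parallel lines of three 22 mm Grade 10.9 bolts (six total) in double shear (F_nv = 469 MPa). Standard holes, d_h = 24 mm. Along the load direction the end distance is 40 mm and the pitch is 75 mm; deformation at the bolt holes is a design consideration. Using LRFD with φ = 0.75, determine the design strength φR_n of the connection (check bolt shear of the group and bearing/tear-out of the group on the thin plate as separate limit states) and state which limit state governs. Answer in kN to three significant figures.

718 kN (bearing governs)

Bolt shear: A_b = π·22²/4 = 380.1 mm²; R_n = 469 × 380.1 × 6 × 2 / 1000 = 2139 kN → 0.75 × 2139 = 1600 kN.
Bearing (1.2 l_c t F_u ≤ 2.4 d t F_u): upper limit = 2.4·22·8·430 / 1000 = 181.6 kN.
  Edge l_c = 40 − 24/2 = 28 → r_n = 115.6 kN; interior l_c = 75 − 24 = 51 → r_n = 181.6 kN.
  R_n,bearing = 2·115.6 + 4·181.6 = 957.7 kN → 0.75 × 957.7 = 718 kN.
Bearing governs: 718 kN.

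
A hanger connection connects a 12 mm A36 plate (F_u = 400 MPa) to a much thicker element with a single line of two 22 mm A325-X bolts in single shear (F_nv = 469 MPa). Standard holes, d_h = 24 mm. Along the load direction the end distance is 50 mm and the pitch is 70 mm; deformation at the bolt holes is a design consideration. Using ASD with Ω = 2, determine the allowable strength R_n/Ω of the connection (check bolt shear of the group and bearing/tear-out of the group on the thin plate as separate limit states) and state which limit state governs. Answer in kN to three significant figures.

Bolt shear: A_b = π·22²/4 = 380.1 mm²; R_n = 469 × 380.1 × 2 × 1 / 1000 = 356.6 kN → 356.6 / 2 = 178 kN.
Bearing (1.2 l_c t F_u ≤ 2.4 d t F_u): upper limit = 2.4·22·12·400 / 1000 = 253.4 kN.
  Edge l_c = 50 − 24/2 = 38 → r_n = 218.9 kN; interior l_c = 70 − 24 = 46 → r_n = 253.4 kN.
  R_n,bearing = 1·218.9 + 1·253.4 = 472.3 kN → 472.3 / 2 = 236 kN.
Bolt shear governs: 178 kN.

178 kN (bolt shear governs)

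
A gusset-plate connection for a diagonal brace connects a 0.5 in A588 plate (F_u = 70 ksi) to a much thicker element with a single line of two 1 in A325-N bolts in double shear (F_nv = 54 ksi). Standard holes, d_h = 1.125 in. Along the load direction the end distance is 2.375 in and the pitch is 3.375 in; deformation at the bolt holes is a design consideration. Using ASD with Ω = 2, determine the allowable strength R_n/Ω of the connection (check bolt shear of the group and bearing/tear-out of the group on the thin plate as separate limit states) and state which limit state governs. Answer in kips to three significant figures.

Bolt shear: A_b = π·1²/4 = 0.7854 in²; R_n = 54 × 0.7854 × 2 × 2 = 169.6 kips → 169.6 / 2 = 84.8 kips.
Bearing (1.2 l_c t F_u ≤ 2.4 d t F_u): upper limit = 2.4·1·0.5·70 = 84 kips.
  Edge l_c = 2.375 − 1.125/2 = 1.812 → r_n = 76.12 kips; interior l_c = 3.375 − 1.125 = 2.25 → r_n = 84 kips.
  R_n,bearing = 1·76.12 + 1·84 = 160.1 kips → 160.1 / 2 = 80.1 kips.
Bearing governs: 80.1 kips.

80.1 kips (bearing governs)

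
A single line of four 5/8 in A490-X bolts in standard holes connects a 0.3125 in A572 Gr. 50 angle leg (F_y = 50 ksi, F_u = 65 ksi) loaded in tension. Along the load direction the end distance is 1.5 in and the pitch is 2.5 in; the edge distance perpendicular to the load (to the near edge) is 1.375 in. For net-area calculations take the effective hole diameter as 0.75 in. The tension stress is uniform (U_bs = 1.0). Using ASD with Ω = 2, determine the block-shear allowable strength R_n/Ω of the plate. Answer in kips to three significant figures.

Shear plane L_v = 1.5 + 3·2.5 = 9 in; A_gv = 9 × 0.3125 = 2.812 in².
A_nv = (9 − 3.5·0.75) × 0.3125 = 1.992 in².
A_nt = (1.375 − 0.5·0.75) × 0.3125 = 0.3125 in².
0.6 F_u A_nv = 77.7 kips; 0.6 F_y A_gv = 84.38 kips → shear rupture governs the shear term.
R_n = 77.7 + 1.0 × 65 × 0.3125 = 98.01 kips.
Allowable strength R_n/Ω = 98.01 / 2 = 49 kips.

49 kips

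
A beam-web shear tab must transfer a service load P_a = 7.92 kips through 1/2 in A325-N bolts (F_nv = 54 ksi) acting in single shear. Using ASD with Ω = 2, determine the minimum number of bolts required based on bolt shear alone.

2 bolts

A_b = π·0.5²/4 = 0.1963 in².
Per-bolt allowable strength R_n/Ω = 54 × 0.1963 × 1 / 2 = 5.301 kips.
n ≥ 7.92 / 5.301 = 1.494 → use 2 bolts.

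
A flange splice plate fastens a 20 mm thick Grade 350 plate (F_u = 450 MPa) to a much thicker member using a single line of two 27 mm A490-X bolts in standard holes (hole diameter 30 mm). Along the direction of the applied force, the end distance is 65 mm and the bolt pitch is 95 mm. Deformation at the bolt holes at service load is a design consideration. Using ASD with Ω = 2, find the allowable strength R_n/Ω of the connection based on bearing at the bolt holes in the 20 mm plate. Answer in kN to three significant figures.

562 kN

Per bolt r_n = 1.2 l_c t F_u ≤ 2.4 d t F_u; upper limit = 2.4 × 27 × 20 × 450 / 1000 = 583.2 kN.
Edge bolt: l_c = 65 − 30/2 = 50 mm → 1.2 × 50 × 20 × 450 / 1000 = 540 → r_n = 540 kN.
Interior bolts: l_c = 95 − 30 = 65 mm → 1.2 × 65 × 20 × 450 / 1000 = 702 → r_n = 583.2 kN.
R_n = 1 × 540 + 1 × 583.2 = 1123 kN.
Allowable strength R_n/Ω = 1123 / 2 = 562 kN.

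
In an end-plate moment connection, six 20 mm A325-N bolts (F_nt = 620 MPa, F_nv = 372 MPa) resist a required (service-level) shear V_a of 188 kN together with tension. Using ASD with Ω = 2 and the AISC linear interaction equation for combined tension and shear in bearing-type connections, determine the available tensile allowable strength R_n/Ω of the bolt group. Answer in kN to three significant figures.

446 kN

A_b = π·20²/4 = 314.2 mm²; f_rv = 188 × 1000 / (6 × 314.2) = 99.74 MPa.
F'_nt = 1.3 F_nt − (Ω F_nt / F_nv) f_rv = 1.3·620 − (2·620/372)·99.74 = 473.5 MPa, capped at F_nt → F'_nt = 473.5 MPa.
R_n = F'_nt · A_b · n = 473.5 × 314.2 × 6 / 1000 = 892.6 kN.
Allowable strength R_n/Ω = 892.6 / 2 = 446 kN.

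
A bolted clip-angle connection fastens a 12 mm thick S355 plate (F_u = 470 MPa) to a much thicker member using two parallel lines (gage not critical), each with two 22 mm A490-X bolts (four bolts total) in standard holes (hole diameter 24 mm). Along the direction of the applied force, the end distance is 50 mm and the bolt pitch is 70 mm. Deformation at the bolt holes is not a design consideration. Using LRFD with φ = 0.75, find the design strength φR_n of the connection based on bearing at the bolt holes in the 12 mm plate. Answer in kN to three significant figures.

Per bolt r_n = 1.5 l_c t F_u ≤ 3.0 d t F_u; upper limit = 3.0 × 22 × 12 × 470 / 1000 = 372.2 kN.
Edge bolt: l_c = 50 − 24/2 = 38 mm → 1.5 × 38 × 12 × 470 / 1000 = 321.5 → r_n = 321.5 kN.
Interior bolts: l_c = 70 − 24 = 46 mm → 1.5 × 46 × 12 × 470 / 1000 = 389.2 → r_n = 372.2 kN.
R_n = 2 × 321.5 + 2 × 372.2 = 1387 kN.
Design strength φR_n = 0.75 × 1387 = 1040 kN.

1040 kN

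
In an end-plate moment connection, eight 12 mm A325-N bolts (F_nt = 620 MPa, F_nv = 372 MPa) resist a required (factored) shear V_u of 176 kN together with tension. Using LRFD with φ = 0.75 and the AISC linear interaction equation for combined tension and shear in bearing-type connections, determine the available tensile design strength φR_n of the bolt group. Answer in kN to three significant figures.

254 kN

A_b = π·12²/4 = 113.1 mm²; f_rv = 176 × 1000 / (8 × 113.1) = 194.5 MPa.
F'_nt = 1.3 F_nt − (F_nt / φF_nv) f_rv = 1.3·620 − (620/(0.75·372))·194.5 = 373.7 MPa, capped at F_nt → F'_nt = 373.7 MPa.
R_n = F'_nt · A_b · n = 373.7 × 113.1 × 8 / 1000 = 338.1 kN.
Design strength φR_n = 0.75 × 338.1 = 254 kN.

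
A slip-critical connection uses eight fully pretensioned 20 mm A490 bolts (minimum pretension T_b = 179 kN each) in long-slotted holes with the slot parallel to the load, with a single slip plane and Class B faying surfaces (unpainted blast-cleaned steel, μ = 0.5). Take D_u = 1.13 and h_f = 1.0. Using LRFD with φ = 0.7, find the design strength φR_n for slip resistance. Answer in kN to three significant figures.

566 kN

R_n = μ · D_u · h_f · T_b · n_s · n_b = 0.5 × 1.13 × 1.0 × 179 × 1 × 8 = 809.1 kN.
Design strength φR_n = 0.7 × 809.1 = 566 kN.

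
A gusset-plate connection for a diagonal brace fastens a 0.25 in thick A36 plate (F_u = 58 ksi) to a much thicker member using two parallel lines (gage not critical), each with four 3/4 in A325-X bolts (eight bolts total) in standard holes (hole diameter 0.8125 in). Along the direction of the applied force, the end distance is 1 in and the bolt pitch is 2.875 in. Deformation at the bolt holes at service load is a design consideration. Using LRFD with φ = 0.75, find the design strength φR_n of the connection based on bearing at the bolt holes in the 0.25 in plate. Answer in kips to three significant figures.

133 kips

Per bolt r_n = 1.2 l_c t F_u ≤ 2.4 d t F_u; upper limit = 2.4 × 0.75 × 0.25 × 58 = 26.1 kips.
Edge bolt: l_c = 1 − 0.8125/2 = 0.5938 in → 1.2 × 0.5938 × 0.25 × 58 = 10.33 → r_n = 10.33 kips.
Interior bolts: l_c = 2.875 − 0.8125 = 2.062 in → 1.2 × 2.062 × 0.25 × 58 = 35.89 → r_n = 26.1 kips.
R_n = 2 × 10.33 + 6 × 26.1 = 177.3 kips.
Design strength φR_n = 0.75 × 177.3 = 133 kips.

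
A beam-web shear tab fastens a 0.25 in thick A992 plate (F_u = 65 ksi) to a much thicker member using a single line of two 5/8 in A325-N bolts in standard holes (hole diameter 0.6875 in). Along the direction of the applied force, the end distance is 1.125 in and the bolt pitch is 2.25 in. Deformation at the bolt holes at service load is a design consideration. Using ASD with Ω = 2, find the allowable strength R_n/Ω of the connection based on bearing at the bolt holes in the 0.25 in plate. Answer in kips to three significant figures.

19.8 kips

Per bolt r_n = 1.2 l_c t F_u ≤ 2.4 d t F_u; upper limit = 2.4 × 0.625 × 0.25 × 65 = 24.38 kips.
Edge bolt: l_c = 1.125 − 0.6875/2 = 0.7812 in → 1.2 × 0.7812 × 0.25 × 65 = 15.23 → r_n = 15.23 kips.
Interior bolts: l_c = 2.25 − 0.6875 = 1.562 in → 1.2 × 1.562 × 0.25 × 65 = 30.47 → r_n = 24.38 kips.
R_n = 1 × 15.23 + 1 × 24.38 = 39.61 kips.
Allowable strength R_n/Ω = 39.61 / 2 = 19.8 kips.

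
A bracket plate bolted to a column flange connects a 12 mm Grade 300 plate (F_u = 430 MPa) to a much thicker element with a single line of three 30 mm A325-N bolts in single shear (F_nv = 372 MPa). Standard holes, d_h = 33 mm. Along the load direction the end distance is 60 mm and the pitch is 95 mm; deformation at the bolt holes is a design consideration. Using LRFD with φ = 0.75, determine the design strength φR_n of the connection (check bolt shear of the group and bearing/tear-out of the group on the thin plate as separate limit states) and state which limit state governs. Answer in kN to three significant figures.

Bolt shear: A_b = π·30²/4 = 706.9 mm²; R_n = 372 × 706.9 × 3 × 1 / 1000 = 788.9 kN → 0.75 × 788.9 = 592 kN.
Bearing (1.2 l_c t F_u ≤ 2.4 d t F_u): upper limit = 2.4·30·12·430 / 1000 = 371.5 kN.
  Edge l_c = 60 − 33/2 = 43.5 → r_n = 269.4 kN; interior l_c = 95 − 33 = 62 → r_n = 371.5 kN.
  R_n,bearing = 1·269.4 + 2·371.5 = 1012 kN → 0.75 × 1012 = 759 kN.
Bolt shear governs: 592 kN.

592 kN (bolt shear governs)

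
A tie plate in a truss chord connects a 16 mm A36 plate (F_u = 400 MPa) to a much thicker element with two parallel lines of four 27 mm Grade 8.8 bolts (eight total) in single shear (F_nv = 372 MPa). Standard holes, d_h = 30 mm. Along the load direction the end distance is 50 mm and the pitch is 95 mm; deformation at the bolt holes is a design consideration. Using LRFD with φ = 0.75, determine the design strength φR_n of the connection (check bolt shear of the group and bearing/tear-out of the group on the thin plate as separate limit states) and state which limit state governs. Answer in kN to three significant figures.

1280 kN (bolt shear governs)

Bolt shear: A_b = π·27²/4 = 572.6 mm²; R_n = 372 × 572.6 × 8 × 1 / 1000 = 1704 kN → 0.75 × 1704 = 1280 kN.
Bearing (1.2 l_c t F_u ≤ 2.4 d t F_u): upper limit = 2.4·27·16·400 / 1000 = 414.7 kN.
  Edge l_c = 50 − 30/2 = 35 → r_n = 268.8 kN; interior l_c = 95 − 30 = 65 → r_n = 414.7 kN.
  R_n,bearing = 2·268.8 + 6·414.7 = 3026 kN → 0.75 × 3026 = 2270 kN.
Bolt shear governs: 1280 kN.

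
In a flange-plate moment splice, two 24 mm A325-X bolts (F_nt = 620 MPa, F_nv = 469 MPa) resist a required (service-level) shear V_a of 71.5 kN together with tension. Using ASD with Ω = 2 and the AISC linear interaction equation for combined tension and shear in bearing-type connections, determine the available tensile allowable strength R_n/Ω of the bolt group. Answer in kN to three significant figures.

A_b = π·24²/4 = 452.4 mm²; f_rv = 71.5 × 1000 / (2 × 452.4) = 79.02 MPa.
F'_nt = 1.3 F_nt − (Ω F_nt / F_nv) f_rv = 1.3·620 − (2·620/469)·79.02 = 597.1 MPa, capped at F_nt → F'_nt = 597.1 MPa.
R_n = F'_nt · A_b · n = 597.1 × 452.4 × 2 / 1000 = 540.2 kN.
Allowable strength R_n/Ω = 540.2 / 2 = 270 kN.

270 kN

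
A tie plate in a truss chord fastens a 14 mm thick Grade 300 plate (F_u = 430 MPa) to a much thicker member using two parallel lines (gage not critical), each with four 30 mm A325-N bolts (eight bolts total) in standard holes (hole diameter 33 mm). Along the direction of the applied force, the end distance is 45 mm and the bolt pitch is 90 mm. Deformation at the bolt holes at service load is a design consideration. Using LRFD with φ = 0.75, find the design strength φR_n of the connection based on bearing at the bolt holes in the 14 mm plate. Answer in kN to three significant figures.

Per bolt r_n = 1.2 l_c t F_u ≤ 2.4 d t F_u; upper limit = 2.4 × 30 × 14 × 430 / 1000 = 433.4 kN.
Edge bolt: l_c = 45 − 33/2 = 28.5 mm → 1.2 × 28.5 × 14 × 430 / 1000 = 205.9 → r_n = 205.9 kN.
Interior bolts: l_c = 90 − 33 = 57 mm → 1.2 × 57 × 14 × 430 / 1000 = 411.8 → r_n = 411.8 kN.
R_n = 2 × 205.9 + 6 × 411.8 = 2882 kN.
Design strength φR_n = 0.75 × 2882 = 2160 kN.

2160 kN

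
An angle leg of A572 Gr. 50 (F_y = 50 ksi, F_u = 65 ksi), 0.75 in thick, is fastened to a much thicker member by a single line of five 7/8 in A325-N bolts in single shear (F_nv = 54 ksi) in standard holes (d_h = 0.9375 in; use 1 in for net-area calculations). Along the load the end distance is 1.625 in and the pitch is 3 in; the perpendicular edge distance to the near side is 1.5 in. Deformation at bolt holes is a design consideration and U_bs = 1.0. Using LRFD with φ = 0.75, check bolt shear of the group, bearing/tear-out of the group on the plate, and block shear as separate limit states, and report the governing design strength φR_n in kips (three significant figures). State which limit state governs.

Bolt shear: A_b = π·0.875²/4 = 0.6013 in²; R_n = 54 × 0.6013 × 5 × 1 = 162.4 kips → 0.75 × 162.4 = 122 kips.
Bearing: edge l_c = 1.156, r_n = 67.64 kips; interior l_c = 2.062, r_n = 102.4 kips; R_n = 67.64 + 4·102.4 = 477.1 kips → 358 kips.
Block shear: A_gv = 10.22, A_nv = 6.844, A_nt = 0.75 in²; R_n = min(0.6F_uA_nv, 0.6F_yA_gv) + U_bs·F_u·A_nt = 315.7 kips → 237 kips.
Bolt shear governs: 122 kips.

122 kips (bolt shear governs)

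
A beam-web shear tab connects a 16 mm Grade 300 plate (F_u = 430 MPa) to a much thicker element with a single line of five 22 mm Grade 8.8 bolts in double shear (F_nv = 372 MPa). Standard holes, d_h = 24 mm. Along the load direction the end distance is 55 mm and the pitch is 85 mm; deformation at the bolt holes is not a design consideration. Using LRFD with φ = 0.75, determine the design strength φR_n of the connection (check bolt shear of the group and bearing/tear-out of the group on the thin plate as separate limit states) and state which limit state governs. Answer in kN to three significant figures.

1060 kN (bolt shear governs)

Bolt shear: A_b = π·22²/4 = 380.1 mm²; R_n = 372 × 380.1 × 5 × 2 / 1000 = 1414 kN → 0.75 × 1414 = 1060 kN.
Bearing (1.5 l_c t F_u ≤ 3.0 d t F_u): upper limit = 3.0·22·16·430 / 1000 = 454.1 kN.
  Edge l_c = 55 − 24/2 = 43 → r_n = 443.8 kN; interior l_c = 85 − 24 = 61 → r_n = 454.1 kN.
  R_n,bearing = 1·443.8 + 4·454.1 = 2260 kN → 0.75 × 2260 = 1700 kN.
Bolt shear governs: 1060 kN.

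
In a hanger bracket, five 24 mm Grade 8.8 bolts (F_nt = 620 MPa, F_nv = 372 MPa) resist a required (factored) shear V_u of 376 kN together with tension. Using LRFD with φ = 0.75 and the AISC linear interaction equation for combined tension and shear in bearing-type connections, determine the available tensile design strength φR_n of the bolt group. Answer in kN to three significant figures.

741 kN

A_b = π·24²/4 = 452.4 mm²; f_rv = 376 × 1000 / (5 × 452.4) = 166.2 MPa.
F'_nt = 1.3 F_nt − (F_nt / φF_nv) f_rv = 1.3·620 − (620/(0.75·372))·166.2 = 436.6 MPa, capped at F_nt → F'_nt = 436.6 MPa.
R_n = F'_nt · A_b · n = 436.6 × 452.4 × 5 / 1000 = 987.6 kN.
Design strength φR_n = 0.75 × 987.6 = 741 kN.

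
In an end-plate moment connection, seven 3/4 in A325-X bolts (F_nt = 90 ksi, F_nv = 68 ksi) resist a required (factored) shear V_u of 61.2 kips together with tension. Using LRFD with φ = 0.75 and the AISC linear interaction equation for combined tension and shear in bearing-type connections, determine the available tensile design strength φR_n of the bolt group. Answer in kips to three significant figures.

190 kips

A_b = π·0.75²/4 = 0.4418 in²; f_rv = 61.2 / (7 × 0.4418) = 19.79 ksi.
F'_nt = 1.3 F_nt − (F_nt / φF_nv) f_rv = 1.3·90 − (90/(0.75·68))·19.79 = 82.08 ksi, capped at F_nt → F'_nt = 82.08 ksi.
R_n = F'_nt · A_b · n = 82.08 × 0.4418 × 7 = 253.8 kips.
Design strength φR_n = 0.75 × 253.8 = 190 kips.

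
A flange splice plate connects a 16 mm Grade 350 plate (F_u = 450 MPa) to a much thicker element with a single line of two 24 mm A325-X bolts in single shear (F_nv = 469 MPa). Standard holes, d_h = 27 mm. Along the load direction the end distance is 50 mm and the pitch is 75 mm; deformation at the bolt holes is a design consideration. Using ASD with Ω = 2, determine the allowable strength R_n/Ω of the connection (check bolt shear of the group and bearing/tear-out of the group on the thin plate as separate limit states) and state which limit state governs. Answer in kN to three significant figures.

212 kN (bolt shear governs)

Bolt shear: A_b = π·24²/4 = 452.4 mm²; R_n = 469 × 452.4 × 2 × 1 / 1000 = 424.3 kN → 424.3 / 2 = 212 kN.
Bearing (1.2 l_c t F_u ≤ 2.4 d t F_u): upper limit = 2.4·24·16·450 / 1000 = 414.7 kN.
  Edge l_c = 50 − 27/2 = 36.5 → r_n = 315.4 kN; interior l_c = 75 − 27 = 48 → r_n = 414.7 kN.
  R_n,bearing = 1·315.4 + 1·414.7 = 730.1 kN → 730.1 / 2 = 365 kN.
Bolt shear governs: 212 kN.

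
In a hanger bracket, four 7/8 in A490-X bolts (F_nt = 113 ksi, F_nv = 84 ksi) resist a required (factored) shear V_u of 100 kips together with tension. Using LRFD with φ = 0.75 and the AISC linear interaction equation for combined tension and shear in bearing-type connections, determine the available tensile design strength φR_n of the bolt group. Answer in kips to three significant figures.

A_b = π·0.875²/4 = 0.6013 in²; f_rv = 100 / (4 × 0.6013) = 41.58 ksi.
F'_nt = 1.3 F_nt − (F_nt / φF_nv) f_rv = 1.3·113 − (113/(0.75·84))·41.58 = 72.33 ksi, capped at F_nt → F'_nt = 72.33 ksi.
R_n = F'_nt · A_b · n = 72.33 × 0.6013 × 4 = 174 kips.
Design strength φR_n = 0.75 × 174 = 130 kips.

130 kips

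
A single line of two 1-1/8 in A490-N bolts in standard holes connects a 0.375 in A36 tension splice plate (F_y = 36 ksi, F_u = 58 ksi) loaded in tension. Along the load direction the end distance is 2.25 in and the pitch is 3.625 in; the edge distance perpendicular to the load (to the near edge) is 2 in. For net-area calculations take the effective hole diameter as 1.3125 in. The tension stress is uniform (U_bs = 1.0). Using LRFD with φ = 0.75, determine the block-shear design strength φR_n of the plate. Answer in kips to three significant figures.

57.6 kips

Shear plane L_v = 2.25 + 1·3.625 = 5.875 in; A_gv = 5.875 × 0.375 = 2.203 in².
A_nv = (5.875 − 1.5·1.3125) × 0.375 = 1.465 in².
A_nt = (2 − 0.5·1.3125) × 0.375 = 0.5039 in².
0.6 F_u A_nv = 50.98 kips; 0.6 F_y A_gv = 47.59 kips → shear yielding governs the shear term.
R_n = 47.59 + 1.0 × 58 × 0.5039 = 76.81 kips.
Design strength φR_n = 0.75 × 76.81 = 57.6 kips.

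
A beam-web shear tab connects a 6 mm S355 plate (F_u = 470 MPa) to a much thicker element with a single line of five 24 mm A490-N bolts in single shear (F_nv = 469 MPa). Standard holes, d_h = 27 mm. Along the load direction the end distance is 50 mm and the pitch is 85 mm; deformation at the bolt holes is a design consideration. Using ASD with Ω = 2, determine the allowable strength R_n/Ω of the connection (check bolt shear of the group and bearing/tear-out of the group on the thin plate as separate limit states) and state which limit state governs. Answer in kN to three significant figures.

Bolt shear: A_b = π·24²/4 = 452.4 mm²; R_n = 469 × 452.4 × 5 × 1 / 1000 = 1061 kN → 1061 / 2 = 530 kN.
Bearing (1.2 l_c t F_u ≤ 2.4 d t F_u): upper limit = 2.4·24·6·470 / 1000 = 162.4 kN.
  Edge l_c = 50 − 27/2 = 36.5 → r_n = 123.5 kN; interior l_c = 85 − 27 = 58 → r_n = 162.4 kN.
  R_n,bearing = 1·123.5 + 4·162.4 = 773.2 kN → 773.2 / 2 = 387 kN.
Bearing governs: 387 kN.

387 kN (bearing governs)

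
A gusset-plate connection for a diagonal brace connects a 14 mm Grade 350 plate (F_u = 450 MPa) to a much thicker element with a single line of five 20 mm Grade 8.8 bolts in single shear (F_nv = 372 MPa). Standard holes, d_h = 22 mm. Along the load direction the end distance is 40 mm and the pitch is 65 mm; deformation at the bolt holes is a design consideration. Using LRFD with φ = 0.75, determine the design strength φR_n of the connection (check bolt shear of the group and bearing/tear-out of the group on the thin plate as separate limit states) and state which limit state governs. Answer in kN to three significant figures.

438 kN (bolt shear governs)

Bolt shear: A_b = π·20²/4 = 314.2 mm²; R_n = 372 × 314.2 × 5 × 1 / 1000 = 584.3 kN → 0.75 × 584.3 = 438 kN.
Bearing (1.2 l_c t F_u ≤ 2.4 d t F_u): upper limit = 2.4·20·14·450 / 1000 = 302.4 kN.
  Edge l_c = 40 − 22/2 = 29 → r_n = 219.2 kN; interior l_c = 65 − 22 = 43 → r_n = 302.4 kN.
  R_n,bearing = 1·219.2 + 4·302.4 = 1429 kN → 0.75 × 1429 = 1070 kN.
Bolt shear governs: 438 kN.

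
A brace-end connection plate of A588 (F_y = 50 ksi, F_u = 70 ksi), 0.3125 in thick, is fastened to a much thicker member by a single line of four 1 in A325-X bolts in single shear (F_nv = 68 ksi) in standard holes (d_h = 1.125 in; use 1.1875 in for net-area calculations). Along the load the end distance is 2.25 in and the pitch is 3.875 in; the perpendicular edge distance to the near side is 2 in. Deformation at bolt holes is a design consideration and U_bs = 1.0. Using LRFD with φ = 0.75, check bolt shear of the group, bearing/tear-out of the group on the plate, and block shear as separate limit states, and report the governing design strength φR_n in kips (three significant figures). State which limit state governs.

119 kips (block shear governs)

Bolt shear: A_b = π·1²/4 = 0.7854 in²; R_n = 68 × 0.7854 × 4 × 1 = 213.6 kips → 0.75 × 213.6 = 160 kips.
Bearing: edge l_c = 1.688, r_n = 44.3 kips; interior l_c = 2.75, r_n = 52.5 kips; R_n = 44.3 + 3·52.5 = 201.8 kips → 151 kips.
Block shear: A_gv = 4.336, A_nv = 3.037, A_nt = 0.4395 in²; R_n = min(0.6F_uA_nv, 0.6F_yA_gv) + U_bs·F_u·A_nt = 158.3 kips → 119 kips.
Block shear governs: 119 kips.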